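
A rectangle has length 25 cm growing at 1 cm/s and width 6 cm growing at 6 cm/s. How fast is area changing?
156 cm²/s

A = lw
dA/dt = w·dl/dt + l·dw/dt = 6·1 + 25·6 = 156 cm²/s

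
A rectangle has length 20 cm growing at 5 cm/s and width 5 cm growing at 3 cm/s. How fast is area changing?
85 cm²/s

A = lw
dA/dt = w·dl/dt + l·dw/dt = 5·5 + 20·3 = 85 cm²/s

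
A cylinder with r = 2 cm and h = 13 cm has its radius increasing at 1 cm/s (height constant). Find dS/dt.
34π cm²/s

S = 2πrh + 2πr² (lateral + bases)
dS/dt = (2πh + 4πr)·dr/dt = (2π·13 + 4π·2)·1
= 34π cm²/s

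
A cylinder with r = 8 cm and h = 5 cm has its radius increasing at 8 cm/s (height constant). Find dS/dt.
336π cm²/s

S = 2πrh + 2πr² (lateral + bases)
dS/dt = (2πh + 4πr)·dr/dt = (2π·5 + 4π·8)·8
= 336π cm²/s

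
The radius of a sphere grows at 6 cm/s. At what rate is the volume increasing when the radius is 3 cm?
216π cm³/s

V = (4/3)πr³
dV/dt = dV/dr · dr/dt = 4πr² · 6
At r = 3: dV/dt = 216π cm³/s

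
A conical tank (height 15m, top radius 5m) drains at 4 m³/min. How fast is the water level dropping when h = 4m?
9/(4π) ≈ 0.7162 m/min

r/h = 5/15, so r = (1/3)h
V = (1/3)πr²h = (1/3)π((1/3)h)²h = (1/27)πh³
dV/dh = (1/9)πh²
dh/dt = (dV/dt)/(dV/dh) = -4/((1/9)π·4²) = -9/(4π) m/min
The level is dropping at 9/(4π) ≈ 0.7162 m/min.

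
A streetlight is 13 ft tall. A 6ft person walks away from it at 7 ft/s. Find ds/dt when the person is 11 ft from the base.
6 ft/s

By similar triangles: 13/(x+s) = 6/s
Solving: s = 6x/7
ds/dt = 6/7 · dx/dt = 6/7 · 7 = 6 ft/s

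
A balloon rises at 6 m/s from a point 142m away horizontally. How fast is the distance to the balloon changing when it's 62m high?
93√6002/3001 ≈ 2.401 m/s

z² = 142² + y²
z = √(142² + 62²) = 2√6002
dz/dt = y/z · dy/dt = 62/(2√6002) · 6 = 93√6002/3001 ≈ 2.401 m/s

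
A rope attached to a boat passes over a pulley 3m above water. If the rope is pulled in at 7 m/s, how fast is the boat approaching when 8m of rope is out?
56√55/55 ≈ 7.551 m/s

rope² = x² + 3²
x = √(8² - 3²) = √55
dx/dt = (rope/x) · d(rope)/dt = (8/√55) · (-7) = -56√55/55 m/s
The boat approaches at 56√55/55 ≈ 7.551 m/s.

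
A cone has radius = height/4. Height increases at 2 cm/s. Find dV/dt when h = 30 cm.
225π/2 cm³/s

V = (1/3)π(h/4)²h = πh³/48
dV/dt = πh²/16 · 2
At h = 30: dV/dt = 225π/2 cm³/s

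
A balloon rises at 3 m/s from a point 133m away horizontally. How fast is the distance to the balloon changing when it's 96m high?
288√26905/26905 ≈ 1.756 m/s

z² = 133² + y²
z = √(133² + 96²) = √26905
dz/dt = y/z · dy/dt = 96/√26905 · 3 = 288√26905/26905 ≈ 1.756 m/s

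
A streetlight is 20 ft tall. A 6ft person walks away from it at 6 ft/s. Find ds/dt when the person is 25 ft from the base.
18/7 ft/s

By similar triangles: 20/(x+s) = 6/s
Solving: s = 6x/14
ds/dt = 6/14 · dx/dt = 3/7 · 6 = 18/7 ft/s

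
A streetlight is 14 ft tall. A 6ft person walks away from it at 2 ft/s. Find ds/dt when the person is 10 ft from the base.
3/2 ft/s

By similar triangles: 14/(x+s) = 6/s
Solving: s = 6x/8
ds/dt = 6/8 · dx/dt = 3/4 · 2 = 3/2 ft/s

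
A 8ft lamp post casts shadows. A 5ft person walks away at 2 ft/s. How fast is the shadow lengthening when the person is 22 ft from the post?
10/3 ft/s

By similar triangles: 8/(x+s) = 5/s
Solving: s = 5x/3
ds/dt = 5/3 · dx/dt = 5/3 · 2 = 10/3 ft/s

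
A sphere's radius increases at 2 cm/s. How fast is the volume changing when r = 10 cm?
800π cm³/s

V = (4/3)πr³
dV/dt = dV/dr · dr/dt = 4πr² · 2
At r = 10: dV/dt = 800π cm³/s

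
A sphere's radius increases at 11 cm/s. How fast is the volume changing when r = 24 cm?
25344π cm³/s

V = (4/3)πr³
dV/dt = dV/dr · dr/dt = 4πr² · 11
At r = 24: dV/dt = 25344π cm³/s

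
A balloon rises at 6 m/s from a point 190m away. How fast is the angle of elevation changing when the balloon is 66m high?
0.028179 rad/s

tan(θ) = y/190
sec²(θ) · dθ/dt = (1/190) · dy/dt
dθ/dt = cos²(θ)/190 · 6 = 190/(190² + 66²) · 6
dθ/dt = 0.028179 rad/s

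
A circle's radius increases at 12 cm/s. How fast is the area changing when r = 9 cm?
216π cm²/s

A = πr²
dA/dt = 2πr · dr/dt = 2π(9)(12) = 216π cm²/s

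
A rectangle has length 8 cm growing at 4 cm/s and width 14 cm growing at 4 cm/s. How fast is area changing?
88 cm²/s

A = lw
dA/dt = w·dl/dt + l·dw/dt = 14·4 + 8·4 = 88 cm²/s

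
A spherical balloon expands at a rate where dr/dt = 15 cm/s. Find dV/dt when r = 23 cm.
31740π cm³/s

V = (4/3)πr³
dV/dt = dV/dr · dr/dt = 4πr² · 15
At r = 23: dV/dt = 31740π cm³/s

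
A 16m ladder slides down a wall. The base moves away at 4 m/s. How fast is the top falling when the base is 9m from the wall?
36√7/35 ≈ 2.721 m/s

x² + y² = 16²
2x·dx/dt + 2y·dy/dt = 0
dy/dt = -x/y · dx/dt = -9/(5√7) · 4 = -36√7/35 m/s
The top is descending at 36√7/35 ≈ 2.721 m/s.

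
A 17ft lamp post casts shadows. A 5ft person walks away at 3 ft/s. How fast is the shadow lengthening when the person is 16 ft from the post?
5/4 ft/s

By similar triangles: 17/(x+s) = 5/s
Solving: s = 5x/12
ds/dt = 5/12 · dx/dt = 5/12 · 3 = 5/4 ft/s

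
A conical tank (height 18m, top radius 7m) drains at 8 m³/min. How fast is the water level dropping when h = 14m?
648/(2401π) ≈ 0.08591 m/min

r/h = 7/18, so r = (7/18)h
V = (1/3)πr²h = (1/3)π((7/18)h)²h = (49/972)πh³
dV/dh = (49/324)πh²
dh/dt = (dV/dt)/(dV/dh) = -8/((49/324)π·14²) = -648/(2401π) m/min
The level is dropping at 648/(2401π) ≈ 0.08591 m/min.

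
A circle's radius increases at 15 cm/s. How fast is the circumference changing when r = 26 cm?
30π cm/s

C = 2πr
dC/dt = 2π · dr/dt = 2π · 15 = 30π cm/s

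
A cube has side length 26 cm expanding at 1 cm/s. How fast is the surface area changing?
312 cm²/s

A = 6s²
dA/dt = 12s · ds/dt = 12·26·1 = 312 cm²/s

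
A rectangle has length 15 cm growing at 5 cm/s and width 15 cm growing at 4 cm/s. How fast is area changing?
135 cm²/s

A = lw
dA/dt = w·dl/dt + l·dw/dt = 15·5 + 15·4 = 135 cm²/s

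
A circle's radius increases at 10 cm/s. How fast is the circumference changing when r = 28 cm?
20π cm/s

C = 2πr
dC/dt = 2π · dr/dt = 2π · 10 = 20π cm/s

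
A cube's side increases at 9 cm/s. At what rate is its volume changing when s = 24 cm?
15552 cm³/s

V = s³
dV/dt = 3s² · ds/dt = 3·24²·9 = 15552 cm³/s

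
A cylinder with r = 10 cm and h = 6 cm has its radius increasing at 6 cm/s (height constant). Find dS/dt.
312π cm²/s

S = 2πrh + 2πr² (lateral + bases)
dS/dt = (2πh + 4πr)·dr/dt = (2π·6 + 4π·10)·6
= 312π cm²/s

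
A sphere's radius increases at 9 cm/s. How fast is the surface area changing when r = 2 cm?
144π cm²/s

S = 4πr²
dS/dt = dS/dr · dr/dt = 8πr · 9
At r = 2: dS/dt = 144π cm²/s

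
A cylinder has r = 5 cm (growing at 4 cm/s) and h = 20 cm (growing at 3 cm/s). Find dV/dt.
875π cm³/s

V = πr²h
dV/dt = 2πrh·dr/dt + πr²·dh/dt
= 2π(5)(20)(4) + π(5)²(3)
= 875π cm³/s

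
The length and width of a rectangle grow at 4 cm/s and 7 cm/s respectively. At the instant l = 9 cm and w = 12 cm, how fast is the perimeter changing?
22 cm/s

P = 2(l + w)
dP/dt = 2(dl/dt + dw/dt) = 2(4 + 7) = 22 cm/s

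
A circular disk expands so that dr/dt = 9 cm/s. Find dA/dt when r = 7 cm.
126π cm²/s

A = πr²
dA/dt = 2πr · dr/dt = 2π(7)(9) = 126π cm²/s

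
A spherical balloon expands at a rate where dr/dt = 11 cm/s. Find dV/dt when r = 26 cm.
29744π cm³/s

V = (4/3)πr³
dV/dt = dV/dr · dr/dt = 4πr² · 11
At r = 26: dV/dt = 29744π cm³/s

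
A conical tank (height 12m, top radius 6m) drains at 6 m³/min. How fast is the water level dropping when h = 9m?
8/(27π) ≈ 0.09431 m/min

r/h = 6/12, so r = (1/2)h
V = (1/3)πr²h = (1/3)π((1/2)h)²h = (1/12)πh³
dV/dh = (1/4)πh²
dh/dt = (dV/dt)/(dV/dh) = -6/((1/4)π·9²) = -8/(27π) m/min
The level is dropping at 8/(27π) ≈ 0.09431 m/min.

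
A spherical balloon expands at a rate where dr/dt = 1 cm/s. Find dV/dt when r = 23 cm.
2116π cm³/s

V = (4/3)πr³
dV/dt = dV/dr · dr/dt = 4πr² · 1
At r = 23: dV/dt = 2116π cm³/s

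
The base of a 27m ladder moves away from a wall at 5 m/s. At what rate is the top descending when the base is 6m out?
10√77/77 ≈ 1.14 m/s

x² + y² = 27²
2x·dx/dt + 2y·dy/dt = 0
dy/dt = -x/y · dx/dt = -6/(3√77) · 5 = -10√77/77 m/s
The top is descending at 10√77/77 ≈ 1.14 m/s.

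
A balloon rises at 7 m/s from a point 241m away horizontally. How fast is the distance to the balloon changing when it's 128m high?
896√74465/74465 ≈ 3.283 m/s

z² = 241² + y²
z = √(241² + 128²) = √74465
dz/dt = y/z · dy/dt = 128/√74465 · 7 = 896√74465/74465 ≈ 3.283 m/s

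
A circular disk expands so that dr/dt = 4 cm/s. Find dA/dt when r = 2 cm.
16π cm²/s

A = πr²
dA/dt = 2πr · dr/dt = 2π(2)(4) = 16π cm²/s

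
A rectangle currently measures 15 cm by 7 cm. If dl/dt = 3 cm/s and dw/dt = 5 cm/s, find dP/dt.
16 cm/s

P = 2(l + w)
dP/dt = 2(dl/dt + dw/dt) = 2(3 + 5) = 16 cm/s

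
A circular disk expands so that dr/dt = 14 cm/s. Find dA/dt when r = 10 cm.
280π cm²/s

A = πr²
dA/dt = 2πr · dr/dt = 2π(10)(14) = 280π cm²/s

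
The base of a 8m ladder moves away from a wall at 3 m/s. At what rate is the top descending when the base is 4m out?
√3 ≈ 1.732 m/s

x² + y² = 8²
2x·dx/dt + 2y·dy/dt = 0
dy/dt = -x/y · dx/dt = -4/(4√3) · 3 = -√3 m/s
The top is descending at √3 ≈ 1.732 m/s.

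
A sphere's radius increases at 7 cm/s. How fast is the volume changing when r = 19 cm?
10108π cm³/s

V = (4/3)πr³
dV/dt = dV/dr · dr/dt = 4πr² · 7
At r = 19: dV/dt = 10108π cm³/s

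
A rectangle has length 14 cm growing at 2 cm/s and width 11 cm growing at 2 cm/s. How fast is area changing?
50 cm²/s

A = lw
dA/dt = w·dl/dt + l·dw/dt = 11·2 + 14·2 = 50 cm²/s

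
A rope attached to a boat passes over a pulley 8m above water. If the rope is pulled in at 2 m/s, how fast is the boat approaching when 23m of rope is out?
46√465/465 ≈ 2.133 m/s

rope² = x² + 8²
x = √(23² - 8²) = √465
dx/dt = (rope/x) · d(rope)/dt = (23/√465) · (-2) = -46√465/465 m/s
The boat approaches at 46√465/465 ≈ 2.133 m/s.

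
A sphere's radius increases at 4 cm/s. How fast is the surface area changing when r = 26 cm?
832π cm²/s

S = 4πr²
dS/dt = dS/dr · dr/dt = 8πr · 4
At r = 26: dS/dt = 832π cm²/s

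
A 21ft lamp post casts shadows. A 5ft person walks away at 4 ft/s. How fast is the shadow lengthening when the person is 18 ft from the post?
5/4 ft/s

By similar triangles: 21/(x+s) = 5/s
Solving: s = 5x/16
ds/dt = 5/16 · dx/dt = 5/16 · 4 = 5/4 ft/s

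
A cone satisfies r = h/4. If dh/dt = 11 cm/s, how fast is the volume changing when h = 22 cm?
1331π/4 cm³/s

V = (1/3)π(h/4)²h = πh³/48
dV/dt = πh²/16 · 11
At h = 22: dV/dt = 1331π/4 cm³/s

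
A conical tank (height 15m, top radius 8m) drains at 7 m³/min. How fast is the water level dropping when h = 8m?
1575/(4096π) ≈ 0.1224 m/min

r/h = 8/15, so r = (8/15)h
V = (1/3)πr²h = (1/3)π((8/15)h)²h = (64/675)πh³
dV/dh = (64/225)πh²
dh/dt = (dV/dt)/(dV/dh) = -7/((64/225)π·8²) = -1575/(4096π) m/min
The level is dropping at 1575/(4096π) ≈ 0.1224 m/min.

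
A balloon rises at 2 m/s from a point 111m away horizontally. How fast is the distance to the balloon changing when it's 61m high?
61√16042/8021 ≈ 0.9632 m/s

z² = 111² + y²
z = √(111² + 61²) = √16042
dz/dt = y/z · dy/dt = 61/√16042 · 2 = 61√16042/8021 ≈ 0.9632 m/s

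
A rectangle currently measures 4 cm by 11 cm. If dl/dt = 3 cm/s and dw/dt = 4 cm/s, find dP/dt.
14 cm/s

P = 2(l + w)
dP/dt = 2(dl/dt + dw/dt) = 2(3 + 4) = 14 cm/s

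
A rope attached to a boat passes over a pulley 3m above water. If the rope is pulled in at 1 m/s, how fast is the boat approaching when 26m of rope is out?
26√667/667 ≈ 1.007 m/s

rope² = x² + 3²
x = √(26² - 3²) = √667
dx/dt = (rope/x) · d(rope)/dt = (26/√667) · (-1) = -26√667/667 m/s
The boat approaches at 26√667/667 ≈ 1.007 m/s.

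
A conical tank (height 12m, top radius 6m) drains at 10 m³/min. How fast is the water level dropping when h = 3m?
40/(9π) ≈ 1.415 m/min

r/h = 6/12, so r = (1/2)h
V = (1/3)πr²h = (1/3)π((1/2)h)²h = (1/12)πh³
dV/dh = (1/4)πh²
dh/dt = (dV/dt)/(dV/dh) = -10/((1/4)π·3²) = -40/(9π) m/min
The level is dropping at 40/(9π) ≈ 1.415 m/min.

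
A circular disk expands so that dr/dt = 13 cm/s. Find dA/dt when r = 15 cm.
390π cm²/s

A = πr²
dA/dt = 2πr · dr/dt = 2π(15)(13) = 390π cm²/s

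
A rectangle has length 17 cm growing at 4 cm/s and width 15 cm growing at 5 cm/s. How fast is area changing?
145 cm²/s

A = lw
dA/dt = w·dl/dt + l·dw/dt = 15·4 + 17·5 = 145 cm²/s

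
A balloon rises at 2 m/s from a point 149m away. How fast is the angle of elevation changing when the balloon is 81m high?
0.010361 rad/s

tan(θ) = y/149
sec²(θ) · dθ/dt = (1/149) · dy/dt
dθ/dt = cos²(θ)/149 · 2 = 149/(149² + 81²) · 2
dθ/dt = 0.010361 rad/s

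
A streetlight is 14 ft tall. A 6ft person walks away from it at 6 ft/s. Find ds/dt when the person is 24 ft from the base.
9/2 ft/s

By similar triangles: 14/(x+s) = 6/s
Solving: s = 6x/8
ds/dt = 6/8 · dx/dt = 3/4 · 6 = 9/2 ft/s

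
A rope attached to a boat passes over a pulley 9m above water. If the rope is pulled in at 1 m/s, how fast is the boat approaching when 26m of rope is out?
26√595/595 ≈ 1.066 m/s

rope² = x² + 9²
x = √(26² - 9²) = √595
dx/dt = (rope/x) · d(rope)/dt = (26/√595) · (-1) = -26√595/595 m/s
The boat approaches at 26√595/595 ≈ 1.066 m/s.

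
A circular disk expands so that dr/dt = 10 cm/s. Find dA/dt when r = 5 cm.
100π cm²/s

A = πr²
dA/dt = 2πr · dr/dt = 2π(5)(10) = 100π cm²/s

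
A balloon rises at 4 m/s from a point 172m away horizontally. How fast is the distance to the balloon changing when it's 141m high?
564√49465/49465 ≈ 2.536 m/s

z² = 172² + y²
z = √(172² + 141²) = √49465
dz/dt = y/z · dy/dt = 141/√49465 · 4 = 564√49465/49465 ≈ 2.536 m/s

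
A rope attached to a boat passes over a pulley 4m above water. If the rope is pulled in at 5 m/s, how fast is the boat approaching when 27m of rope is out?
135√713/713 ≈ 5.056 m/s

rope² = x² + 4²
x = √(27² - 4²) = √713
dx/dt = (rope/x) · d(rope)/dt = (27/√713) · (-5) = -135√713/713 m/s
The boat approaches at 135√713/713 ≈ 5.056 m/s.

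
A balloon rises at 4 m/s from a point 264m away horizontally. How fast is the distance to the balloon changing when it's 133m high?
532√87385/87385 ≈ 1.8 m/s

z² = 264² + y²
z = √(264² + 133²) = √87385
dz/dt = y/z · dy/dt = 133/√87385 · 4 = 532√87385/87385 ≈ 1.8 m/s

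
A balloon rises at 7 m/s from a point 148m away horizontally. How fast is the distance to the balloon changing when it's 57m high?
399√25153/25153 ≈ 2.516 m/s

z² = 148² + y²
z = √(148² + 57²) = √25153
dz/dt = y/z · dy/dt = 57/√25153 · 7 = 399√25153/25153 ≈ 2.516 m/s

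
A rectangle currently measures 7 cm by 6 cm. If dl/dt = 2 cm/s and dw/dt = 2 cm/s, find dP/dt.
8 cm/s

P = 2(l + w)
dP/dt = 2(dl/dt + dw/dt) = 2(2 + 2) = 8 cm/s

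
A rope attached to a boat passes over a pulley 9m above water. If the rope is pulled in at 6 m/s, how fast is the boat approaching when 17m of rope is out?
51√13/26 ≈ 7.072 m/s

rope² = x² + 9²
x = √(17² - 9²) = 4√13
dx/dt = (rope/x) · d(rope)/dt = (17/(4√13)) · (-6) = -51√13/26 m/s
The boat approaches at 51√13/26 ≈ 7.072 m/s.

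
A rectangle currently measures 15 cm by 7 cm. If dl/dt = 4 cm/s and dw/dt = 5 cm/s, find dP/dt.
18 cm/s

P = 2(l + w)
dP/dt = 2(dl/dt + dw/dt) = 2(4 + 5) = 18 cm/s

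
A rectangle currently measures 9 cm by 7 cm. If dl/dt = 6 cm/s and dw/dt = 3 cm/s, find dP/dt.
18 cm/s

P = 2(l + w)
dP/dt = 2(dl/dt + dw/dt) = 2(6 + 3) = 18 cm/s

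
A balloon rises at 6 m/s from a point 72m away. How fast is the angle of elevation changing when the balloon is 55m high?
0.052625 rad/s

tan(θ) = y/72
sec²(θ) · dθ/dt = (1/72) · dy/dt
dθ/dt = cos²(θ)/72 · 6 = 72/(72² + 55²) · 6
dθ/dt = 0.052625 rad/s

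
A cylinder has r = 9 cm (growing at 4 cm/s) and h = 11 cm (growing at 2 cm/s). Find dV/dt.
954π cm³/s

V = πr²h
dV/dt = 2πrh·dr/dt + πr²·dh/dt
= 2π(9)(11)(4) + π(9)²(2)
= 954π cm³/s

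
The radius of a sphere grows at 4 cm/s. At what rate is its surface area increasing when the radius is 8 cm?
256π cm²/s

S = 4πr²
dS/dt = dS/dr · dr/dt = 8πr · 4
At r = 8: dS/dt = 256π cm²/s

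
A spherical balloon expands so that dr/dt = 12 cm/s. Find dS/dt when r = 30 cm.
2880π cm²/s

S = 4πr²
dS/dt = dS/dr · dr/dt = 8πr · 12
At r = 30: dS/dt = 2880π cm²/s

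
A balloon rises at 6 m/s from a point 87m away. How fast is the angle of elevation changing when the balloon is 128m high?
0.021793 rad/s

tan(θ) = y/87
sec²(θ) · dθ/dt = (1/87) · dy/dt
dθ/dt = cos²(θ)/87 · 6 = 87/(87² + 128²) · 6
dθ/dt = 0.021793 rad/s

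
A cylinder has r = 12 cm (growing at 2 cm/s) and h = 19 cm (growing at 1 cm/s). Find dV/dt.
1056π cm³/s

V = πr²h
dV/dt = 2πrh·dr/dt + πr²·dh/dt
= 2π(12)(19)(2) + π(12)²(1)
= 1056π cm³/s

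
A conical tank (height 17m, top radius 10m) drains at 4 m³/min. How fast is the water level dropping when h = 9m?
289/(2025π) ≈ 0.04543 m/min

r/h = 10/17, so r = (10/17)h
V = (1/3)πr²h = (1/3)π((10/17)h)²h = (100/867)πh³
dV/dh = (100/289)πh²
dh/dt = (dV/dt)/(dV/dh) = -4/((100/289)π·9²) = -289/(2025π) m/min
The level is dropping at 289/(2025π) ≈ 0.04543 m/min.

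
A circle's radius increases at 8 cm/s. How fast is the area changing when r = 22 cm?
352π cm²/s

A = πr²
dA/dt = 2πr · dr/dt = 2π(22)(8) = 352π cm²/s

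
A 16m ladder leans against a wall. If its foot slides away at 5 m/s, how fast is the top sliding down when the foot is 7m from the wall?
35√23/69 ≈ 2.433 m/s

x² + y² = 16²
2x·dx/dt + 2y·dy/dt = 0
dy/dt = -x/y · dx/dt = -7/(3√23) · 5 = -35√23/69 m/s
The top is descending at 35√23/69 ≈ 2.433 m/s.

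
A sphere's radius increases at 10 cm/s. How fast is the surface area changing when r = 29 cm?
2320π cm²/s

S = 4πr²
dS/dt = dS/dr · dr/dt = 8πr · 10
At r = 29: dS/dt = 2320π cm²/s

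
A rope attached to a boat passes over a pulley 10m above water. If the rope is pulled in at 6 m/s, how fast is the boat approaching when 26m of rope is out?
13/2 = 6.5 m/s

rope² = x² + 10²
x = √(26² - 10²) = 24
dx/dt = (rope/x) · d(rope)/dt = (26/24) · (-6) = -13/2 m/s
The boat approaches at 13/2 = 6.5 m/s.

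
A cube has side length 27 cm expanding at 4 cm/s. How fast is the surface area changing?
1296 cm²/s

A = 6s²
dA/dt = 12s · ds/dt = 12·27·4 = 1296 cm²/s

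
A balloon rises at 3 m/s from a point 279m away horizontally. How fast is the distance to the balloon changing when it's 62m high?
6√85/85 ≈ 0.6508 m/s

z² = 279² + y²
z = √(279² + 62²) = 31√85
dz/dt = y/z · dy/dt = 62/(31√85) · 3 = 6√85/85 ≈ 0.6508 m/s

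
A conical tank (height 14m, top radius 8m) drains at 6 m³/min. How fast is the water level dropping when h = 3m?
49/(24π) ≈ 0.6499 m/min

r/h = 8/14, so r = (4/7)h
V = (1/3)πr²h = (1/3)π((4/7)h)²h = (16/147)πh³
dV/dh = (16/49)πh²
dh/dt = (dV/dt)/(dV/dh) = -6/((16/49)π·3²) = -49/(24π) m/min
The level is dropping at 49/(24π) ≈ 0.6499 m/min.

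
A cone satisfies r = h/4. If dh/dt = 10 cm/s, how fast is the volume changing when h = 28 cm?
490π cm³/s

V = (1/3)π(h/4)²h = πh³/48
dV/dt = πh²/16 · 10
At h = 28: dV/dt = 490π cm³/s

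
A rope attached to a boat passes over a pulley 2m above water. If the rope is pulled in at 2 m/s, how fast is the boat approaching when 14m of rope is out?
7√3/6 ≈ 2.021 m/s

rope² = x² + 2²
x = √(14² - 2²) = 8√3
dx/dt = (rope/x) · d(rope)/dt = (14/(8√3)) · (-2) = -7√3/6 m/s
The boat approaches at 7√3/6 ≈ 2.021 m/s.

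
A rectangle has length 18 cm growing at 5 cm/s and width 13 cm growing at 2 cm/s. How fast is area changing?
101 cm²/s

A = lw
dA/dt = w·dl/dt + l·dw/dt = 13·5 + 18·2 = 101 cm²/s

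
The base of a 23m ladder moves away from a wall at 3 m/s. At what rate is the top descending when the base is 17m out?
17√15/20 ≈ 3.292 m/s

x² + y² = 23²
2x·dx/dt + 2y·dy/dt = 0
dy/dt = -x/y · dx/dt = -17/(4√15) · 3 = -17√15/20 m/s
The top is descending at 17√15/20 ≈ 3.292 m/s.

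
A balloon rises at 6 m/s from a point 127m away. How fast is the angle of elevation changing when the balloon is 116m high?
0.025756 rad/s

tan(θ) = y/127
sec²(θ) · dθ/dt = (1/127) · dy/dt
dθ/dt = cos²(θ)/127 · 6 = 127/(127² + 116²) · 6
dθ/dt = 0.025756 rad/s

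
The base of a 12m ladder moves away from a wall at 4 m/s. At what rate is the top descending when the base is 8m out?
8√5/5 ≈ 3.578 m/s

x² + y² = 12²
2x·dx/dt + 2y·dy/dt = 0
dy/dt = -x/y · dx/dt = -8/(4√5) · 4 = -8√5/5 m/s
The top is descending at 8√5/5 ≈ 3.578 m/s.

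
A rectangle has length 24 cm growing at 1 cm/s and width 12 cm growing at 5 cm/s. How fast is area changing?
132 cm²/s

A = lw
dA/dt = w·dl/dt + l·dw/dt = 12·1 + 24·5 = 132 cm²/s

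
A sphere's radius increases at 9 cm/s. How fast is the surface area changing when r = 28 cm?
2016π cm²/s

S = 4πr²
dS/dt = dS/dr · dr/dt = 8πr · 9
At r = 28: dS/dt = 2016π cm²/s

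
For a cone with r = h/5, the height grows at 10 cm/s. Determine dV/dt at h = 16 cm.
512π/5 cm³/s

V = (1/3)π(h/5)²h = πh³/75
dV/dt = πh²/25 · 10
At h = 16: dV/dt = 512π/5 cm³/s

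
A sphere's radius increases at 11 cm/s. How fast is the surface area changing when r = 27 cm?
2376π cm²/s

S = 4πr²
dS/dt = dS/dr · dr/dt = 8πr · 11
At r = 27: dS/dt = 2376π cm²/s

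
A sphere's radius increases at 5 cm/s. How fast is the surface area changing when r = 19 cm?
760π cm²/s

S = 4πr²
dS/dt = dS/dr · dr/dt = 8πr · 5
At r = 19: dS/dt = 760π cm²/s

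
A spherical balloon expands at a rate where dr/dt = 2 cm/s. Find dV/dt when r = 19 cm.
2888π cm³/s

V = (4/3)πr³
dV/dt = dV/dr · dr/dt = 4πr² · 2
At r = 19: dV/dt = 2888π cm³/s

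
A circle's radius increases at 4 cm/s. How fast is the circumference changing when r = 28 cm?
8π cm/s

C = 2πr
dC/dt = 2π · dr/dt = 2π · 4 = 8π cm/s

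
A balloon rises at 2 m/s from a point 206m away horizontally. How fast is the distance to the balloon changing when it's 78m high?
39√12130/6065 ≈ 0.7082 m/s

z² = 206² + y²
z = √(206² + 78²) = 2√12130
dz/dt = y/z · dy/dt = 78/(2√12130) · 2 = 39√12130/6065 ≈ 0.7082 m/s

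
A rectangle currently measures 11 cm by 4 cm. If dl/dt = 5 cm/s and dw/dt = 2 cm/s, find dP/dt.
14 cm/s

P = 2(l + w)
dP/dt = 2(dl/dt + dw/dt) = 2(5 + 2) = 14 cm/s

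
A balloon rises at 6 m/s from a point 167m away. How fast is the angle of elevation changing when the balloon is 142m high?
0.020852 rad/s

tan(θ) = y/167
sec²(θ) · dθ/dt = (1/167) · dy/dt
dθ/dt = cos²(θ)/167 · 6 = 167/(167² + 142²) · 6
dθ/dt = 0.020852 rad/s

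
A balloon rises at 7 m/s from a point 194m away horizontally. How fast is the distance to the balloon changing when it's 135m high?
945√55861/55861 ≈ 3.998 m/s

z² = 194² + y²
z = √(194² + 135²) = √55861
dz/dt = y/z · dy/dt = 135/√55861 · 7 = 945√55861/55861 ≈ 3.998 m/s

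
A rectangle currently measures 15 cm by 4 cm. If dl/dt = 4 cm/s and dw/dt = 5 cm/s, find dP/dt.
18 cm/s

P = 2(l + w)
dP/dt = 2(dl/dt + dw/dt) = 2(4 + 5) = 18 cm/s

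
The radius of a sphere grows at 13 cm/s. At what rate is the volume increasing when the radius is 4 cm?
832π cm³/s

V = (4/3)πr³
dV/dt = dV/dr · dr/dt = 4πr² · 13
At r = 4: dV/dt = 832π cm³/s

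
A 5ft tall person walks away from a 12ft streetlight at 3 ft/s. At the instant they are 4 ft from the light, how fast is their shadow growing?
15/7 ft/s

By similar triangles: 12/(x+s) = 5/s
Solving: s = 5x/7
ds/dt = 5/7 · dx/dt = 5/7 · 3 = 15/7 ft/s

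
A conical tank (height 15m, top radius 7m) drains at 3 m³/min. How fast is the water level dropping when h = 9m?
25/(147π) ≈ 0.05413 m/min

r/h = 7/15, so r = (7/15)h
V = (1/3)πr²h = (1/3)π((7/15)h)²h = (49/675)πh³
dV/dh = (49/225)πh²
dh/dt = (dV/dt)/(dV/dh) = -3/((49/225)π·9²) = -25/(147π) m/min
The level is dropping at 25/(147π) ≈ 0.05413 m/min.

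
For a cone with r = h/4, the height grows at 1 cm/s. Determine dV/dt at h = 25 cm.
625π/16 cm³/s

V = (1/3)π(h/4)²h = πh³/48
dV/dt = πh²/16 · 1
At h = 25: dV/dt = 625π/16 cm³/s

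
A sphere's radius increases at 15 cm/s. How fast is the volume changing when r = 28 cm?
47040π cm³/s

V = (4/3)πr³
dV/dt = dV/dr · dr/dt = 4πr² · 15
At r = 28: dV/dt = 47040π cm³/s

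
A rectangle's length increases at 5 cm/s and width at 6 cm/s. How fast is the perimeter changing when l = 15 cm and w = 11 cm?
22 cm/s

P = 2(l + w)
dP/dt = 2(dl/dt + dw/dt) = 2(5 + 6) = 22 cm/s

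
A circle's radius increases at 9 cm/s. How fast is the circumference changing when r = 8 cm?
18π cm/s

C = 2πr
dC/dt = 2π · dr/dt = 2π · 9 = 18π cm/s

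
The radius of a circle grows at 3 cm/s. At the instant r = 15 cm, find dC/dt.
6π cm/s

C = 2πr
dC/dt = 2π · dr/dt = 2π · 3 = 6π cm/s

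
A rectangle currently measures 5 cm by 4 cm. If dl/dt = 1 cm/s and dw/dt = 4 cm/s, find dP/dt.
10 cm/s

P = 2(l + w)
dP/dt = 2(dl/dt + dw/dt) = 2(1 + 4) = 10 cm/s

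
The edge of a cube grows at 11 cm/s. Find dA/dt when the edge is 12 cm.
1584 cm²/s

A = 6s²
dA/dt = 12s · ds/dt = 12·12·11 = 1584 cm²/s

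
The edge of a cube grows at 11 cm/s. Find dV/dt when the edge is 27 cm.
24057 cm³/s

V = s³
dV/dt = 3s² · ds/dt = 3·27²·11 = 24057 cm³/s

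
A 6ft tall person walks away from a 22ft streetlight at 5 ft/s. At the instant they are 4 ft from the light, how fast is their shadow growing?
15/8 ft/s

By similar triangles: 22/(x+s) = 6/s
Solving: s = 6x/16
ds/dt = 6/16 · dx/dt = 3/8 · 5 = 15/8 ft/s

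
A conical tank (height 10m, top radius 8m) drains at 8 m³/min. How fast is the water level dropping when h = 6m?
25/(72π) ≈ 0.1105 m/min

r/h = 8/10, so r = (4/5)h
V = (1/3)πr²h = (1/3)π((4/5)h)²h = (16/75)πh³
dV/dh = (16/25)πh²
dh/dt = (dV/dt)/(dV/dh) = -8/((16/25)π·6²) = -25/(72π) m/min
The level is dropping at 25/(72π) ≈ 0.1105 m/min.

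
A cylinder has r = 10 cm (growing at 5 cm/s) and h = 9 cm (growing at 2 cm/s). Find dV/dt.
1100π cm³/s

V = πr²h
dV/dt = 2πrh·dr/dt + πr²·dh/dt
= 2π(10)(9)(5) + π(10)²(2)
= 1100π cm³/s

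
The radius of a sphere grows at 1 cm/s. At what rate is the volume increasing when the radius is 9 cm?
324π cm³/s

V = (4/3)πr³
dV/dt = dV/dr · dr/dt = 4πr² · 1
At r = 9: dV/dt = 324π cm³/s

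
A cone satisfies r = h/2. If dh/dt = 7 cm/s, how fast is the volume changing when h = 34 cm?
2023π cm³/s

V = (1/3)π(h/2)²h = πh³/12
dV/dt = πh²/4 · 7
At h = 34: dV/dt = 2023π cm³/s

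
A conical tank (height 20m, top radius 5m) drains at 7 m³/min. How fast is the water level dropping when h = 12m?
7/(9π) ≈ 0.2476 m/min

r/h = 5/20, so r = (1/4)h
V = (1/3)πr²h = (1/3)π((1/4)h)²h = (1/48)πh³
dV/dh = (1/16)πh²
dh/dt = (dV/dt)/(dV/dh) = -7/((1/16)π·12²) = -7/(9π) m/min
The level is dropping at 7/(9π) ≈ 0.2476 m/min.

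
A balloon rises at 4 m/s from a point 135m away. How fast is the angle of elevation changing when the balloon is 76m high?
0.022499 rad/s

tan(θ) = y/135
sec²(θ) · dθ/dt = (1/135) · dy/dt
dθ/dt = cos²(θ)/135 · 4 = 135/(135² + 76²) · 4
dθ/dt = 0.022499 rad/s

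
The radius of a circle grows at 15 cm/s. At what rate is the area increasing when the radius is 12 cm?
360π cm²/s

A = πr²
dA/dt = 2πr · dr/dt = 2π(12)(15) = 360π cm²/s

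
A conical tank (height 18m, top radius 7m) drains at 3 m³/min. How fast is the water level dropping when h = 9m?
12/(49π) ≈ 0.07795 m/min

r/h = 7/18, so r = (7/18)h
V = (1/3)πr²h = (1/3)π((7/18)h)²h = (49/972)πh³
dV/dh = (49/324)πh²
dh/dt = (dV/dt)/(dV/dh) = -3/((49/324)π·9²) = -12/(49π) m/min
The level is dropping at 12/(49π) ≈ 0.07795 m/min.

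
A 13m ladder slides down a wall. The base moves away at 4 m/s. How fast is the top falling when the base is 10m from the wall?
40√69/69 ≈ 4.815 m/s

x² + y² = 13²
2x·dx/dt + 2y·dy/dt = 0
dy/dt = -x/y · dx/dt = -10/√69 · 4 = -40√69/69 m/s
The top is descending at 40√69/69 ≈ 4.815 m/s.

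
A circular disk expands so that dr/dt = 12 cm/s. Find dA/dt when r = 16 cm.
384π cm²/s

A = πr²
dA/dt = 2πr · dr/dt = 2π(16)(12) = 384π cm²/s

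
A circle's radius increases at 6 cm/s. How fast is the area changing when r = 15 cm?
180π cm²/s

A = πr²
dA/dt = 2πr · dr/dt = 2π(15)(6) = 180π cm²/s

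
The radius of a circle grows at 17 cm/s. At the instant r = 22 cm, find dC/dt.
34π cm/s

C = 2πr
dC/dt = 2π · dr/dt = 2π · 17 = 34π cm/s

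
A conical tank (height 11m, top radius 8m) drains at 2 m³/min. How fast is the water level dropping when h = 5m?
121/(800π) ≈ 0.04814 m/min

r/h = 8/11, so r = (8/11)h
V = (1/3)πr²h = (1/3)π((8/11)h)²h = (64/363)πh³
dV/dh = (64/121)πh²
dh/dt = (dV/dt)/(dV/dh) = -2/((64/121)π·5²) = -121/(800π) m/min
The level is dropping at 121/(800π) ≈ 0.04814 m/min.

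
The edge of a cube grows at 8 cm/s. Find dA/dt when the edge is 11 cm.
1056 cm²/s

A = 6s²
dA/dt = 12s · ds/dt = 12·11·8 = 1056 cm²/s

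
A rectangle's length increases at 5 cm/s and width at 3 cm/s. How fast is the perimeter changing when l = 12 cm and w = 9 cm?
16 cm/s

P = 2(l + w)
dP/dt = 2(dl/dt + dw/dt) = 2(5 + 3) = 16 cm/s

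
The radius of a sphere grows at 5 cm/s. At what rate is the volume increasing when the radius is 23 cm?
10580π cm³/s

V = (4/3)πr³
dV/dt = dV/dr · dr/dt = 4πr² · 5
At r = 23: dV/dt = 10580π cm³/s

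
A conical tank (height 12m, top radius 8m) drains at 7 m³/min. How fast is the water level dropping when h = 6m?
7/(16π) ≈ 0.1393 m/min

r/h = 8/12, so r = (2/3)h
V = (1/3)πr²h = (1/3)π((2/3)h)²h = (4/27)πh³
dV/dh = (4/9)πh²
dh/dt = (dV/dt)/(dV/dh) = -7/((4/9)π·6²) = -7/(16π) m/min
The level is dropping at 7/(16π) ≈ 0.1393 m/min.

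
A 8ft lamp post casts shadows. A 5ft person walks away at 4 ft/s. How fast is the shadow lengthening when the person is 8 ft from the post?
20/3 ft/s

By similar triangles: 8/(x+s) = 5/s
Solving: s = 5x/3
ds/dt = 5/3 · dx/dt = 5/3 · 4 = 20/3 ft/s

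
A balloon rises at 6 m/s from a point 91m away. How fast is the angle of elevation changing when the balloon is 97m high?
0.030865 rad/s

tan(θ) = y/91
sec²(θ) · dθ/dt = (1/91) · dy/dt
dθ/dt = cos²(θ)/91 · 6 = 91/(91² + 97²) · 6
dθ/dt = 0.030865 rad/s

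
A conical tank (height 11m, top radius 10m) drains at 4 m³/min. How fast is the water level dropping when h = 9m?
121/(2025π) ≈ 0.01902 m/min

r/h = 10/11, so r = (10/11)h
V = (1/3)πr²h = (1/3)π((10/11)h)²h = (100/363)πh³
dV/dh = (100/121)πh²
dh/dt = (dV/dt)/(dV/dh) = -4/((100/121)π·9²) = -121/(2025π) m/min
The level is dropping at 121/(2025π) ≈ 0.01902 m/min.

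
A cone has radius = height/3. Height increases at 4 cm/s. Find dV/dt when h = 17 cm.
1156π/9 cm³/s

V = (1/3)π(h/3)²h = πh³/27
dV/dt = πh²/9 · 4
At h = 17: dV/dt = 1156π/9 cm³/s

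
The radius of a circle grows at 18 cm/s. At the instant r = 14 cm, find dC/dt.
36π cm/s

C = 2πr
dC/dt = 2π · dr/dt = 2π · 18 = 36π cm/s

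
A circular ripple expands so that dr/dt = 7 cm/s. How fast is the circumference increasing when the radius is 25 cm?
14π cm/s

C = 2πr
dC/dt = 2π · dr/dt = 2π · 7 = 14π cm/s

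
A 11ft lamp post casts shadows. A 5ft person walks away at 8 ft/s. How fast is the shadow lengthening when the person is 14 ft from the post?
20/3 ft/s

By similar triangles: 11/(x+s) = 5/s
Solving: s = 5x/6
ds/dt = 5/6 · dx/dt = 5/6 · 8 = 20/3 ft/s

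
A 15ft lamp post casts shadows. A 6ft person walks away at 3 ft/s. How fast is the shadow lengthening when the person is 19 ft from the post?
2 ft/s

By similar triangles: 15/(x+s) = 6/s
Solving: s = 6x/9
ds/dt = 6/9 · dx/dt = 2/3 · 3 = 2 ft/s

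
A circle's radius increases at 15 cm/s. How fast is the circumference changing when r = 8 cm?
30π cm/s

C = 2πr
dC/dt = 2π · dr/dt = 2π · 15 = 30π cm/s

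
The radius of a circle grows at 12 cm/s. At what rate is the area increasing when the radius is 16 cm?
384π cm²/s

A = πr²
dA/dt = 2πr · dr/dt = 2π(16)(12) = 384π cm²/s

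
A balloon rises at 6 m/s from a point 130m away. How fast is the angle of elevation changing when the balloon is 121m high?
0.02473 rad/s

tan(θ) = y/130
sec²(θ) · dθ/dt = (1/130) · dy/dt
dθ/dt = cos²(θ)/130 · 6 = 130/(130² + 121²) · 6
dθ/dt = 0.02473 rad/s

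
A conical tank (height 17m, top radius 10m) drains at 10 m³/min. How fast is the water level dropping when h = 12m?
289/(1440π) ≈ 0.06388 m/min

r/h = 10/17, so r = (10/17)h
V = (1/3)πr²h = (1/3)π((10/17)h)²h = (100/867)πh³
dV/dh = (100/289)πh²
dh/dt = (dV/dt)/(dV/dh) = -10/((100/289)π·12²) = -289/(1440π) m/min
The level is dropping at 289/(1440π) ≈ 0.06388 m/min.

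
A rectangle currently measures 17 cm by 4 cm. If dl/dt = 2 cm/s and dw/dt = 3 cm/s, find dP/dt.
10 cm/s

P = 2(l + w)
dP/dt = 2(dl/dt + dw/dt) = 2(2 + 3) = 10 cm/s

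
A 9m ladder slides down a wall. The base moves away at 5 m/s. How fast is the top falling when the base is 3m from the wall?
5√2/4 ≈ 1.768 m/s

x² + y² = 9²
2x·dx/dt + 2y·dy/dt = 0
dy/dt = -x/y · dx/dt = -3/(6√2) · 5 = -5√2/4 m/s
The top is descending at 5√2/4 ≈ 1.768 m/s.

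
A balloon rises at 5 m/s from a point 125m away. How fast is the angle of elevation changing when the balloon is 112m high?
0.022188 rad/s

tan(θ) = y/125
sec²(θ) · dθ/dt = (1/125) · dy/dt
dθ/dt = cos²(θ)/125 · 5 = 125/(125² + 112²) · 5
dθ/dt = 0.022188 rad/s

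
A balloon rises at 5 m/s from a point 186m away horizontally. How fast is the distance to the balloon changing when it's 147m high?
49√6245/1249 ≈ 3.1 m/s

z² = 186² + y²
z = √(186² + 147²) = 3√6245
dz/dt = y/z · dy/dt = 147/(3√6245) · 5 = 49√6245/1249 ≈ 3.1 m/s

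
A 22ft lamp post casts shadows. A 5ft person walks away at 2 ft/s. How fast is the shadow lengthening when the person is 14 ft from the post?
10/17 ft/s

By similar triangles: 22/(x+s) = 5/s
Solving: s = 5x/17
ds/dt = 5/17 · dx/dt = 5/17 · 2 = 10/17 ft/s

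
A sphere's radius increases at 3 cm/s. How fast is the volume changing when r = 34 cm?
13872π cm³/s

V = (4/3)πr³
dV/dt = dV/dr · dr/dt = 4πr² · 3
At r = 34: dV/dt = 13872π cm³/s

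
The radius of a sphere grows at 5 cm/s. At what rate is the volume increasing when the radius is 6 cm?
720π cm³/s

V = (4/3)πr³
dV/dt = dV/dr · dr/dt = 4πr² · 5
At r = 6: dV/dt = 720π cm³/s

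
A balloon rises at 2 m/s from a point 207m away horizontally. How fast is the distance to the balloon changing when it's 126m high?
28√29/145 ≈ 1.04 m/s

z² = 207² + y²
z = √(207² + 126²) = 45√29
dz/dt = y/z · dy/dt = 126/(45√29) · 2 = 28√29/145 ≈ 1.04 m/s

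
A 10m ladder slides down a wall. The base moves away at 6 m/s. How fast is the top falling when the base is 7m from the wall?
14√51/17 ≈ 5.881 m/s

x² + y² = 10²
2x·dx/dt + 2y·dy/dt = 0
dy/dt = -x/y · dx/dt = -7/√51 · 6 = -14√51/17 m/s
The top is descending at 14√51/17 ≈ 5.881 m/s.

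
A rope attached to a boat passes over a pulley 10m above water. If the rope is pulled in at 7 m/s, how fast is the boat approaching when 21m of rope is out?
147√341/341 ≈ 7.96 m/s

rope² = x² + 10²
x = √(21² - 10²) = √341
dx/dt = (rope/x) · d(rope)/dt = (21/√341) · (-7) = -147√341/341 m/s
The boat approaches at 147√341/341 ≈ 7.96 m/s.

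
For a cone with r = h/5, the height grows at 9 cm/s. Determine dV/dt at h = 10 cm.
36π cm³/s

V = (1/3)π(h/5)²h = πh³/75
dV/dt = πh²/25 · 9
At h = 10: dV/dt = 36π cm³/s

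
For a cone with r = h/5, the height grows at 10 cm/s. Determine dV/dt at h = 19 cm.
722π/5 cm³/s

V = (1/3)π(h/5)²h = πh³/75
dV/dt = πh²/25 · 10
At h = 19: dV/dt = 722π/5 cm³/s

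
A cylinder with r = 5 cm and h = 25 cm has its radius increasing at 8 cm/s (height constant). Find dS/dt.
560π cm²/s

S = 2πrh + 2πr² (lateral + bases)
dS/dt = (2πh + 4πr)·dr/dt = (2π·25 + 4π·5)·8
= 560π cm²/s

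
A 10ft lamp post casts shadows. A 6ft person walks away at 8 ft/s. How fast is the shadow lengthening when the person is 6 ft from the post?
12 ft/s

By similar triangles: 10/(x+s) = 6/s
Solving: s = 6x/4
ds/dt = 6/4 · dx/dt = 3/2 · 8 = 12 ft/s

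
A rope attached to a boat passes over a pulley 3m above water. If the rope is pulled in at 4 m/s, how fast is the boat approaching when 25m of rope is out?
25√154/77 ≈ 4.029 m/s

rope² = x² + 3²
x = √(25² - 3²) = 2√154
dx/dt = (rope/x) · d(rope)/dt = (25/(2√154)) · (-4) = -25√154/77 m/s
The boat approaches at 25√154/77 ≈ 4.029 m/s.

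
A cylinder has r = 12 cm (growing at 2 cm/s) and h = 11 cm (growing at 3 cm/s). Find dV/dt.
960π cm³/s

V = πr²h
dV/dt = 2πrh·dr/dt + πr²·dh/dt
= 2π(12)(11)(2) + π(12)²(3)
= 960π cm³/s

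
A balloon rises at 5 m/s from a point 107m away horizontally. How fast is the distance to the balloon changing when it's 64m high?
64√15545/3109 ≈ 2.567 m/s

z² = 107² + y²
z = √(107² + 64²) = √15545
dz/dt = y/z · dy/dt = 64/√15545 · 5 = 64√15545/3109 ≈ 2.567 m/s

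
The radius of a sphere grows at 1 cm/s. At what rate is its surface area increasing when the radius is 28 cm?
224π cm²/s

S = 4πr²
dS/dt = dS/dr · dr/dt = 8πr · 1
At r = 28: dS/dt = 224π cm²/s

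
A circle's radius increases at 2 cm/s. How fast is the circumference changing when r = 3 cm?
4π cm/s

C = 2πr
dC/dt = 2π · dr/dt = 2π · 2 = 4π cm/s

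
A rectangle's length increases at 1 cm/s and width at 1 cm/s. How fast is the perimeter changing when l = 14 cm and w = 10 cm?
4 cm/s

P = 2(l + w)
dP/dt = 2(dl/dt + dw/dt) = 2(1 + 1) = 4 cm/s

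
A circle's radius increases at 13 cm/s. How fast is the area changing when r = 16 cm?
416π cm²/s

A = πr²
dA/dt = 2πr · dr/dt = 2π(16)(13) = 416π cm²/s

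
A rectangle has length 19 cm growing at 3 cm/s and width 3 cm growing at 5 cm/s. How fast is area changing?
104 cm²/s

A = lw
dA/dt = w·dl/dt + l·dw/dt = 3·3 + 19·5 = 104 cm²/s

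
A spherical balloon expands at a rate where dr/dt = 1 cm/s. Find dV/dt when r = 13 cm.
676π cm³/s

V = (4/3)πr³
dV/dt = dV/dr · dr/dt = 4πr² · 1
At r = 13: dV/dt = 676π cm³/s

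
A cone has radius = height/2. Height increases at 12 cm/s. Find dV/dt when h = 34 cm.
3468π cm³/s

V = (1/3)π(h/2)²h = πh³/12
dV/dt = πh²/4 · 12
At h = 34: dV/dt = 3468π cm³/s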